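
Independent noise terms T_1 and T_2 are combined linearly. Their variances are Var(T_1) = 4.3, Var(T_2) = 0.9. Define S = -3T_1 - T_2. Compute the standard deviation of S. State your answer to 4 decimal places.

6.2929

By independence, Var(S) = (-3)²Var(T_1) + (-1)²Var(T_2)
= (-3)²·4.3 + (-1)²·0.9 = 39.6
SD(S) = √39.6 ≈ 6.2929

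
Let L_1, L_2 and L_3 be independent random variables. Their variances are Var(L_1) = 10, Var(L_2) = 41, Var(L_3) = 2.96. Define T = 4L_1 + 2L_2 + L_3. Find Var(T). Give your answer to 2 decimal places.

By independence, Var(T) = (4)²Var(L_1) + (2)²Var(L_2) + (1)²Var(L_3)
= (4)²·10 + (2)²·41 + (1)²·2.96 = 326.96

326.96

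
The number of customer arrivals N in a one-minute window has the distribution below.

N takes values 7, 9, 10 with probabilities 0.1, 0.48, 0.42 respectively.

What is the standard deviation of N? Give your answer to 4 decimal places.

0.8784

E[N] = (7)(0.1) + (9)(0.48) + (10)(0.42) = 9.22
E[N²] = (7)²(0.1) + (9)²(0.48) + (10)²(0.42) = 85.78
V(N) = E[N²] − (E[N])² = 85.78 − (9.22)² = 0.7716
sd(N) = √0.7716 ≈ 0.8784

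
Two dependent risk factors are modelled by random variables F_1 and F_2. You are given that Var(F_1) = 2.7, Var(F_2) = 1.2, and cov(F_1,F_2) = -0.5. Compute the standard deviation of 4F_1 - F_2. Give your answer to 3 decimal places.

Var(4F_1 - F_2) = (4)²·Var(F_1) + (-1)²·Var(F_2) + 2·(4)·(-1)·cov(F_1,F_2)
= 16·2.7 + 1·1.2 + -8·-0.5 = 48.4
sd(4F_1 - F_2) = √48.4 ≈ 6.957

6.957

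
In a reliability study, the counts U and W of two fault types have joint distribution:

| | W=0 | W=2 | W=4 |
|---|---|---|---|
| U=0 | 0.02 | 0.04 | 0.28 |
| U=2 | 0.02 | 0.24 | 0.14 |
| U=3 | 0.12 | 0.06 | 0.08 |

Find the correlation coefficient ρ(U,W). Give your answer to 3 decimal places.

-0.471

E[U] = 1.58,  E[W] = 2.68
E[UW] = 3.4
Cov(U,W) = E[UW] − E[U]E[W] = 3.4 − (1.58)(2.68) = -0.8344
Var(U) = 1.4436,  Var(W) = 2.1776
ρ = -0.8344 / √(1.4436·2.1776) ≈ -0.471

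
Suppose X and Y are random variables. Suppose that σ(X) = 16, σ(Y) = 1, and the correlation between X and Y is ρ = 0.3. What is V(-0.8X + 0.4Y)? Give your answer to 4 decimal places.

V(X) = (16)² = 256;  V(Y) = (1)² = 1
cov(X,Y) = ρ·σ(X)·σ(Y) = 0.3·16·1 = 4.8
V(-0.8X + 0.4Y) = (-0.8)²·V(X) + (0.4)²·V(Y) + 2·(-0.8)·(0.4)·cov(X,Y)
= 0.64·256 + 0.16·1 + -0.64·4.8 = 160.928

160.9280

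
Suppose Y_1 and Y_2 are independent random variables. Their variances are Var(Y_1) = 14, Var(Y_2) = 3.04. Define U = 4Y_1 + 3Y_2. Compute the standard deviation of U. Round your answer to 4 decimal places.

15.8543

By independence, Var(U) = (4)²Var(Y_1) + (3)²Var(Y_2)
= (4)²·14 + (3)²·3.04 = 251.36
SD(U) = √251.36 ≈ 15.8543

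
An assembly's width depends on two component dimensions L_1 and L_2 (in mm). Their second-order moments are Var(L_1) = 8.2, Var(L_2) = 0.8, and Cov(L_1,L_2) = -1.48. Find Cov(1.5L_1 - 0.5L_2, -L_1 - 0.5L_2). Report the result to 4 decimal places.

-11.7300

Cov(1.5L_1 - 0.5L_2, -L_1 - 0.5L_2) = (1.5)(-1)Var(L_1) + (-0.5)(-0.5)Var(L_2) + [(1.5)(-0.5) + (-0.5)(-1)]Cov(L_1,L_2)
= -1.5·8.2 + 0.25·0.8 + -0.25·-1.48 = -11.73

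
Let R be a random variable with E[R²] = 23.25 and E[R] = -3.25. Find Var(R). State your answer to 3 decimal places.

Var(R) = 23.25 − (-3.25)² = 12.6875

12.688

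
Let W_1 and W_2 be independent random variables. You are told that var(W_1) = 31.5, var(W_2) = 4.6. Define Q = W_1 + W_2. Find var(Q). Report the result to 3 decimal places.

36.100

By independence, var(Q) = (1)²var(W_1) + (1)²var(W_2)
= (1)²·31.5 + (1)²·4.6 = 36.1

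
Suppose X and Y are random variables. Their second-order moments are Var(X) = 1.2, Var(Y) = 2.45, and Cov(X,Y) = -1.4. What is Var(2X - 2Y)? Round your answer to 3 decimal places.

Var(2X - 2Y) = (2)²·Var(X) + (-2)²·Var(Y) + 2·(2)·(-2)·Cov(X,Y)
= 4·1.2 + 4·2.45 + -8·-1.4 = 25.8

25.800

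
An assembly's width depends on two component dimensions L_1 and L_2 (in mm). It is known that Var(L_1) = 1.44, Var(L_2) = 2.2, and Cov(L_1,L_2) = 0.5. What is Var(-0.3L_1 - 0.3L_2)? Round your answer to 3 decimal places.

Var(-0.3L_1 - 0.3L_2) = (-0.3)²·Var(L_1) + (-0.3)²·Var(L_2) + 2·(-0.3)·(-0.3)·Cov(L_1,L_2)
= 0.09·1.44 + 0.09·2.2 + 0.18·0.5 = 0.4176

0.418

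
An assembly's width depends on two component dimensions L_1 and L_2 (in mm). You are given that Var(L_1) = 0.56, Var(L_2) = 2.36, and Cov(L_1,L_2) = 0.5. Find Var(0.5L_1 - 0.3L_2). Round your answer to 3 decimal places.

Var(0.5L_1 - 0.3L_2) = (0.5)²·Var(L_1) + (-0.3)²·Var(L_2) + 2·(0.5)·(-0.3)·Cov(L_1,L_2)
= 0.25·0.56 + 0.09·2.36 + -0.3·0.5 = 0.2024

0.202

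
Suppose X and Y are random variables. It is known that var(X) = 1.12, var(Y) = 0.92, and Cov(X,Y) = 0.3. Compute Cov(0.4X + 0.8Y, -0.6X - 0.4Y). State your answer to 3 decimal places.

-0.755

Cov(0.4X + 0.8Y, -0.6X - 0.4Y) = (0.4)(-0.6)var(X) + (0.8)(-0.4)var(Y) + [(0.4)(-0.4) + (0.8)(-0.6)]Cov(X,Y)
= -0.24·1.12 + -0.32·0.92 + -0.64·0.3 = -0.7552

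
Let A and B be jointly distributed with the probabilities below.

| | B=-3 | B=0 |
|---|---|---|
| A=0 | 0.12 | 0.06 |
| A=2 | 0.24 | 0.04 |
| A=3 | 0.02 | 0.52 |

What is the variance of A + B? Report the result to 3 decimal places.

E[A] = 2.18,  E[B] = -1.14,  E[AB] = -1.62
Var(A) = 5.98 − (2.18)² = 1.2276;  Var(B) = 3.42 − (-1.14)² = 2.1204
Cov(A,B) = -1.62 − (2.18)(-1.14) = 0.8652
Var(A + B) = (1)²·1.2276 + (1)²·2.1204 + 2·(1)·(1)·0.8652 = 5.0784

5.078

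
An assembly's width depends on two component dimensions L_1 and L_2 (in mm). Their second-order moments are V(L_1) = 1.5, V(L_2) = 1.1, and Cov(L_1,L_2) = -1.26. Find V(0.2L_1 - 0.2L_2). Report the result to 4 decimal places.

V(0.2L_1 - 0.2L_2) = (0.2)²·V(L_1) + (-0.2)²·V(L_2) + 2·(0.2)·(-0.2)·Cov(L_1,L_2)
= 0.04·1.5 + 0.04·1.1 + -0.08·-1.26 = 0.2048

0.2048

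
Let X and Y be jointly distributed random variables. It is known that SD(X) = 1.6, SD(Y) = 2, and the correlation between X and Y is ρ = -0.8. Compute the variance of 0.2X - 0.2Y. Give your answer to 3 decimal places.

0.467

var(X) = (1.6)² = 2.56;  var(Y) = (2)² = 4
cov(X,Y) = ρ·SD(X)·SD(Y) = -0.8·1.6·2 = -2.56
var(0.2X - 0.2Y) = (0.2)²·var(X) + (-0.2)²·var(Y) + 2·(0.2)·(-0.2)·cov(X,Y)
= 0.04·2.56 + 0.04·4 + -0.08·-2.56 = 0.4672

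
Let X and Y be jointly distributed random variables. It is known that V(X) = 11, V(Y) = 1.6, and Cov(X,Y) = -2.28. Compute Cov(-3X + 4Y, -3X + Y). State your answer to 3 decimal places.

139.600

Cov(-3X + 4Y, -3X + Y) = (-3)(-3)V(X) + (4)(1)V(Y) + [(-3)(1) + (4)(-3)]Cov(X,Y)
= 9·11 + 4·1.6 + -15·-2.28 = 139.6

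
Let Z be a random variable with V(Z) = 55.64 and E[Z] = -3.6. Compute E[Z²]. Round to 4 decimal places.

E[Z²] = V(Z) + (E[Z])² = 55.64 + (-3.6)² = 68.6

68.6000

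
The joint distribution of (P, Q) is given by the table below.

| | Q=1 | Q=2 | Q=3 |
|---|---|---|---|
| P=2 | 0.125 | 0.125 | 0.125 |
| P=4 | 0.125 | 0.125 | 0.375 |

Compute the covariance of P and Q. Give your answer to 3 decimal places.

E[P] = 3.25,  E[Q] = 2.25
E[PQ] = 7.5
Cov(P,Q) = E[PQ] − E[P]E[Q] = 7.5 − (3.25)(2.25) = 0.1875

0.188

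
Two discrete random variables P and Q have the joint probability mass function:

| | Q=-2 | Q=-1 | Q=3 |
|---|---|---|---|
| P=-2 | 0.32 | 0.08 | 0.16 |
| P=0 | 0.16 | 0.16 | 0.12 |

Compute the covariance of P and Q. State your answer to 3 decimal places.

0.077

E[P] = -1.12,  E[Q] = -0.36
E[PQ] = 0.48
Cov(P,Q) = E[PQ] − E[P]E[Q] = 0.48 − (-1.12)(-0.36) = 0.0768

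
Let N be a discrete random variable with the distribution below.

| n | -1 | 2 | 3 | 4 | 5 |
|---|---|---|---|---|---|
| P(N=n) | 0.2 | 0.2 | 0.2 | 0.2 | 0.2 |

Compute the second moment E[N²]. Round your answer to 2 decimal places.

11.00

E[N²] = (-1)²(0.2) + (2)²(0.2) + (3)²(0.2) + (4)²(0.2) + (5)²(0.2) = 11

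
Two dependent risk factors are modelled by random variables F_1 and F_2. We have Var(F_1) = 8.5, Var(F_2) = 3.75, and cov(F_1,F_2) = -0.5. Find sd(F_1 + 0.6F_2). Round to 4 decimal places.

3.0414

Var(F_1 + 0.6F_2) = (1)²·Var(F_1) + (0.6)²·Var(F_2) + 2·(1)·(0.6)·cov(F_1,F_2)
= 1·8.5 + 0.36·3.75 + 1.2·-0.5 = 9.25
sd(F_1 + 0.6F_2) = √9.25 ≈ 3.0414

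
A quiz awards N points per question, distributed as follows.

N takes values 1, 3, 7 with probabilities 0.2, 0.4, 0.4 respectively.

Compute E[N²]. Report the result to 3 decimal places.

E[N²] = (1)²(0.2) + (3)²(0.4) + (7)²(0.4) = 23.4

23.400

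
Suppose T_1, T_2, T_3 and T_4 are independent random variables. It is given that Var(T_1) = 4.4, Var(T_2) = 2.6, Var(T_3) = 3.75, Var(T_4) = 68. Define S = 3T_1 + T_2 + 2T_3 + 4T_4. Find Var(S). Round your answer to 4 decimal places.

By independence, Var(S) = (3)²Var(T_1) + (1)²Var(T_2) + (2)²Var(T_3) + (4)²Var(T_4)
= (3)²·4.4 + (1)²·2.6 + (2)²·3.75 + (4)²·68 = 1145.2

1145.2000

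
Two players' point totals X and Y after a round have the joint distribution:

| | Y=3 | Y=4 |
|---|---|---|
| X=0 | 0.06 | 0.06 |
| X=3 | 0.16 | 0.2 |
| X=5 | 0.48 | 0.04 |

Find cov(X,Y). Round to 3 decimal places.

E[X] = 3.68,  E[Y] = 3.3
E[XY] = 11.84
cov(X,Y) = E[XY] − E[X]E[Y] = 11.84 − (3.68)(3.3) = -0.304

-0.304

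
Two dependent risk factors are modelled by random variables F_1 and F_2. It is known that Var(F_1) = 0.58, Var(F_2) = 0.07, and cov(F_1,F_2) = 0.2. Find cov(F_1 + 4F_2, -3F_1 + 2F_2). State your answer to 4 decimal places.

cov(F_1 + 4F_2, -3F_1 + 2F_2) = (1)(-3)Var(F_1) + (4)(2)Var(F_2) + [(1)(2) + (4)(-3)]cov(F_1,F_2)
= -3·0.58 + 8·0.07 + -10·0.2 = -3.18

-3.1800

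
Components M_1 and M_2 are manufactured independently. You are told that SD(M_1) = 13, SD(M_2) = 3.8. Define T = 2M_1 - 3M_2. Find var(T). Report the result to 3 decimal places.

805.960

var(M_1) = 169, var(M_2) = 14.44
By independence, var(T) = (2)²var(M_1) + (-3)²var(M_2)
= (2)²·169 + (-3)²·14.44 = 805.96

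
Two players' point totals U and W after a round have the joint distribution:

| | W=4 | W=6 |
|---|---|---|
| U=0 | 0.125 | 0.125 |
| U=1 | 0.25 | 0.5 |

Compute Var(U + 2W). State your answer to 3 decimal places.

4.188

E[U] = 0.75,  E[W] = 5.25,  E[UW] = 4
Var(U) = 0.75 − (0.75)² = 0.1875;  Var(W) = 28.5 − (5.25)² = 0.9375
Cov(U,W) = 4 − (0.75)(5.25) = 0.0625
Var(U + 2W) = (1)²·0.1875 + (2)²·0.9375 + 2·(1)·(2)·0.0625 = 4.1875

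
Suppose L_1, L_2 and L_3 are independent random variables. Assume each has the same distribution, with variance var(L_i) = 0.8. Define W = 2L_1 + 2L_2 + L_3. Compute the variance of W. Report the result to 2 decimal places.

By independence, var(W) = (2)²var(L_1) + (2)²var(L_2) + (1)²var(L_3)
= (2)²·0.8 + (2)²·0.8 + (1)²·0.8 = 7.2

7.20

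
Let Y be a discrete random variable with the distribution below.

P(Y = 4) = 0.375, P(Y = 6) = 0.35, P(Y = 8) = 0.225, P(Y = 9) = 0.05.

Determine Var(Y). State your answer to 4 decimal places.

E[Y] = (4)(0.375) + (6)(0.35) + (8)(0.225) + (9)(0.05) = 5.85
E[Y²] = (4)²(0.375) + (6)²(0.35) + (8)²(0.225) + (9)²(0.05) = 37.05
Var(Y) = E[Y²] − (E[Y])² = 37.05 − (5.85)² = 2.8275

2.8275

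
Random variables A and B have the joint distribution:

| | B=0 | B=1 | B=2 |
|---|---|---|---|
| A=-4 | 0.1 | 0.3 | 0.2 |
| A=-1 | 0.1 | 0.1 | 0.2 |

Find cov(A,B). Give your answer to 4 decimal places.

0.0600

E[A] = -2.8,  E[B] = 1.2
E[AB] = -3.3
cov(A,B) = E[AB] − E[A]E[B] = -3.3 − (-2.8)(1.2) = 0.06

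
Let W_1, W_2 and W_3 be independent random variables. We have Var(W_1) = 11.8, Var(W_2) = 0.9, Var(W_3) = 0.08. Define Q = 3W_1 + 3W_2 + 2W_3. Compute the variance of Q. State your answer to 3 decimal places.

114.620

By independence, Var(Q) = (3)²Var(W_1) + (3)²Var(W_2) + (2)²Var(W_3)
= (3)²·11.8 + (3)²·0.9 + (2)²·0.08 = 114.62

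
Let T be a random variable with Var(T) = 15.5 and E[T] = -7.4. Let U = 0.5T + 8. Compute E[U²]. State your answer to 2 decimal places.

E[0.5T + 8] = 0.5·-7.4 + 8 = 4.3
Var(0.5T + 8) = (0.5)²·15.5 = 3.875
E[U²] = Var(U) + (E[U])² = 3.875 + (4.3)² = 22.365

22.37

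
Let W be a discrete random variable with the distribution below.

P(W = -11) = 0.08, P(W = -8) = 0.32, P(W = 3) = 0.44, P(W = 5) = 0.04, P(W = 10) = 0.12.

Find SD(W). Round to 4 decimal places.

6.8265

E[W] = (-11)(0.08) + (-8)(0.32) + (3)(0.44) + (5)(0.04) + (10)(0.12) = -0.72
E[W²] = (-11)²(0.08) + (-8)²(0.32) + (3)²(0.44) + (5)²(0.04) + (10)²(0.12) = 47.12
var(W) = E[W²] − (E[W])² = 47.12 − (-0.72)² = 46.6016
SD(W) = √46.6016 ≈ 6.8265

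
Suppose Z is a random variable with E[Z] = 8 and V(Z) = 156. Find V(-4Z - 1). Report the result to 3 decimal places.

2496.000

V(-4Z - 1) = (-4)²·V(Z) = 16·156 = 2496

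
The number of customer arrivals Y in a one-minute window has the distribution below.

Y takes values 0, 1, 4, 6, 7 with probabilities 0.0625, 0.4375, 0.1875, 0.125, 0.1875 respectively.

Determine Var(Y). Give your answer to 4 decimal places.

E[Y] = (0)(0.0625) + (1)(0.4375) + (4)(0.1875) + (6)(0.125) + (7)(0.1875) = 3.25
E[Y²] = (0)²(0.0625) + (1)²(0.4375) + (4)²(0.1875) + (6)²(0.125) + (7)²(0.1875) = 17.125
Var(Y) = E[Y²] − (E[Y])² = 17.125 − (3.25)² = 6.5625

6.5625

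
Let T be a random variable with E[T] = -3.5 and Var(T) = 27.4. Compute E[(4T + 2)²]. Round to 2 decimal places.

582.40

E[4T + 2] = 4·-3.5 + 2 = -12
Var(4T + 2) = (4)²·27.4 = 438.4
E[(4T + 2)²] = Var((4T + 2)) + (E[(4T + 2)])² = 438.4 + (-12)² = 582.4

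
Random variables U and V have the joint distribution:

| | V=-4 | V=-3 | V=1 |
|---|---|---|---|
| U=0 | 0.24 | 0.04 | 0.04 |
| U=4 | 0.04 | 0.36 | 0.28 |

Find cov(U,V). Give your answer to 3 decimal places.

1.600

E[U] = 2.72,  E[V] = -2
E[UV] = -3.84
cov(U,V) = E[UV] − E[U]E[V] = -3.84 − (2.72)(-2) = 1.6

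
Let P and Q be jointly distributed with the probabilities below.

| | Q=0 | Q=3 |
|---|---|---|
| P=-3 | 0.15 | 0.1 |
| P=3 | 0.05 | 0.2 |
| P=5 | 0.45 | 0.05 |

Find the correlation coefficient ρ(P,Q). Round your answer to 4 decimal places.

-0.2078

E[P] = 2.5,  E[Q] = 1.05
E[PQ] = 1.65
cov(P,Q) = E[PQ] − E[P]E[Q] = 1.65 − (2.5)(1.05) = -0.975
Var(P) = 10.75,  Var(Q) = 2.0475
ρ = -0.975 / √(10.75·2.0475) ≈ -0.2078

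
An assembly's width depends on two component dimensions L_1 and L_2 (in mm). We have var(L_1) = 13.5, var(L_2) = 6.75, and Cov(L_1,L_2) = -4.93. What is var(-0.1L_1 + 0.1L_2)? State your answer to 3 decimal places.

0.301

var(-0.1L_1 + 0.1L_2) = (-0.1)²·var(L_1) + (0.1)²·var(L_2) + 2·(-0.1)·(0.1)·Cov(L_1,L_2)
= 0.01·13.5 + 0.01·6.75 + -0.02·-4.93 = 0.3011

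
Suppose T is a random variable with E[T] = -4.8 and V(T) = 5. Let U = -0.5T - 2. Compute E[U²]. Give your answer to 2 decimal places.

E[-0.5T - 2] = -0.5·-4.8 − 2 = 0.4
V(-0.5T - 2) = (-0.5)²·5 = 1.25
E[U²] = V(U) + (E[U])² = 1.25 + (0.4)² = 1.41

1.41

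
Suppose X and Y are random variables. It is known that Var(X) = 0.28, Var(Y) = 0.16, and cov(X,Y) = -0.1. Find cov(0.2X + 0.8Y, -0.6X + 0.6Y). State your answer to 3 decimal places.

cov(0.2X + 0.8Y, -0.6X + 0.6Y) = (0.2)(-0.6)Var(X) + (0.8)(0.6)Var(Y) + [(0.2)(0.6) + (0.8)(-0.6)]cov(X,Y)
= -0.12·0.28 + 0.48·0.16 + -0.36·-0.1 = 0.0792

0.079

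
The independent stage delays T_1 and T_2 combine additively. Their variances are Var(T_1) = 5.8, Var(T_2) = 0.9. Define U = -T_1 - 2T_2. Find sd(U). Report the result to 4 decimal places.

3.0659

By independence, Var(U) = (-1)²Var(T_1) + (-2)²Var(T_2)
= (-1)²·5.8 + (-2)²·0.9 = 9.4
sd(U) = √9.4 ≈ 3.0659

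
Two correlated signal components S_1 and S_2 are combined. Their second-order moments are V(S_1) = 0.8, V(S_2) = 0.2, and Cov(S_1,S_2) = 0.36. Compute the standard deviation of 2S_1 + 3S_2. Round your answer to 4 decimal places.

3.0529

V(2S_1 + 3S_2) = (2)²·V(S_1) + (3)²·V(S_2) + 2·(2)·(3)·Cov(S_1,S_2)
= 4·0.8 + 9·0.2 + 12·0.36 = 9.32
σ(2S_1 + 3S_2) = √9.32 ≈ 3.0529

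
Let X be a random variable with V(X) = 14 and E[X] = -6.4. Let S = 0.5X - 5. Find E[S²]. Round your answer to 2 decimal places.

E[0.5X - 5] = 0.5·-6.4 − 5 = -8.2
V(0.5X - 5) = (0.5)²·14 = 3.5
E[S²] = V(S) + (E[S])² = 3.5 + (-8.2)² = 70.74

70.74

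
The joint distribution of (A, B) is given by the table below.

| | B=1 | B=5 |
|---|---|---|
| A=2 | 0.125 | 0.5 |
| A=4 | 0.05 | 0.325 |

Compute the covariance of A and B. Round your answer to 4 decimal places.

E[A] = 2.75,  E[B] = 4.3
E[AB] = 11.95
Cov(A,B) = E[AB] − E[A]E[B] = 11.95 − (2.75)(4.3) = 0.125

0.1250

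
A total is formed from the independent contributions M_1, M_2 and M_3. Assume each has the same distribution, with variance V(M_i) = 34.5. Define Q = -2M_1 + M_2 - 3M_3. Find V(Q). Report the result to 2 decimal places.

483.00

By independence, V(Q) = (-2)²V(M_1) + (1)²V(M_2) + (-3)²V(M_3)
= (-2)²·34.5 + (1)²·34.5 + (-3)²·34.5 = 483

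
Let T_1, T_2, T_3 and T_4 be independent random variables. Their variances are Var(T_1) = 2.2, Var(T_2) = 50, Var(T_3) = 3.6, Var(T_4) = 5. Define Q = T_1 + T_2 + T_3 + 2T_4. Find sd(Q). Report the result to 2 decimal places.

8.71

By independence, Var(Q) = (1)²Var(T_1) + (1)²Var(T_2) + (1)²Var(T_3) + (2)²Var(T_4)
= (1)²·2.2 + (1)²·50 + (1)²·3.6 + (2)²·5 = 75.8
sd(Q) = √75.8 ≈ 8.71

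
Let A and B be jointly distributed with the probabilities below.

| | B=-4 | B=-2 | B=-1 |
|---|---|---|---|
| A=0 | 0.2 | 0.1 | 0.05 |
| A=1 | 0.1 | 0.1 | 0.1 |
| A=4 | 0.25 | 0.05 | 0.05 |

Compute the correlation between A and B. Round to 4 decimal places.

-0.1691

E[A] = 1.7,  E[B] = -2.9
E[AB] = -5.3
Cov(A,B) = E[AB] − E[A]E[B] = -5.3 − (1.7)(-2.9) = -0.37
var(A) = 3.01,  var(B) = 1.59
ρ = -0.37 / √(3.01·1.59) ≈ -0.1691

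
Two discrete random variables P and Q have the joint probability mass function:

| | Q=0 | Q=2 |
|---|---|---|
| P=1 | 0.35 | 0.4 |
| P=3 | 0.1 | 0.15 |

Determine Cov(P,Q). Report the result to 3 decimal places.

0.050

E[P] = 1.5,  E[Q] = 1.1
E[PQ] = 1.7
Cov(P,Q) = E[PQ] − E[P]E[Q] = 1.7 − (1.5)(1.1) = 0.05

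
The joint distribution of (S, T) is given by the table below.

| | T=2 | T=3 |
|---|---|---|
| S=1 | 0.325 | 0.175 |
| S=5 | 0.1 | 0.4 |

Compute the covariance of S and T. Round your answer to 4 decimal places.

E[S] = 3,  E[T] = 2.575
E[ST] = 8.175
Cov(S,T) = E[ST] − E[S]E[T] = 8.175 − (3)(2.575) = 0.45

0.4500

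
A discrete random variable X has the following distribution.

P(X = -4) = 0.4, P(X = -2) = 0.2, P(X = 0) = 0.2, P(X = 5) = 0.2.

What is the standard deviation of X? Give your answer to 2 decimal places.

E[X] = (-4)(0.4) + (-2)(0.2) + (0)(0.2) + (5)(0.2) = -1
E[X²] = (-4)²(0.4) + (-2)²(0.2) + (0)²(0.2) + (5)²(0.2) = 12.2
Var(X) = E[X²] − (E[X])² = 12.2 − (-1)² = 11.2
sd(X) = √11.2 ≈ 3.35

3.35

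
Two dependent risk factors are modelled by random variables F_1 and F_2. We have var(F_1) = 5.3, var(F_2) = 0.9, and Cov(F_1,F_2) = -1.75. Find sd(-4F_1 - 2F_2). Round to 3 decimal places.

var(-4F_1 - 2F_2) = (-4)²·var(F_1) + (-2)²·var(F_2) + 2·(-4)·(-2)·Cov(F_1,F_2)
= 16·5.3 + 4·0.9 + 16·-1.75 = 60.4
sd(-4F_1 - 2F_2) = √60.4 ≈ 7.772

7.772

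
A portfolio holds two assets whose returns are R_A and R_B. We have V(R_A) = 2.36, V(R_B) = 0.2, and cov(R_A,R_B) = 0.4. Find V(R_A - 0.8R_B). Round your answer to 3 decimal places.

1.848

V(R_A - 0.8R_B) = (1)²·V(R_A) + (-0.8)²·V(R_B) + 2·(1)·(-0.8)·cov(R_A,R_B)
= 1·2.36 + 0.64·0.2 + -1.6·0.4 = 1.848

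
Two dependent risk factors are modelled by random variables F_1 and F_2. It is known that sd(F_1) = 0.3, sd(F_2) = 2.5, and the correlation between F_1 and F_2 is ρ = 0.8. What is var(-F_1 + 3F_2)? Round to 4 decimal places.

52.7400

var(F_1) = (0.3)² = 0.09;  var(F_2) = (2.5)² = 6.25
Cov(F_1,F_2) = ρ·sd(F_1)·sd(F_2) = 0.8·0.3·2.5 = 0.6
var(-F_1 + 3F_2) = (-1)²·var(F_1) + (3)²·var(F_2) + 2·(-1)·(3)·Cov(F_1,F_2)
= 1·0.09 + 9·6.25 + -6·0.6 = 52.74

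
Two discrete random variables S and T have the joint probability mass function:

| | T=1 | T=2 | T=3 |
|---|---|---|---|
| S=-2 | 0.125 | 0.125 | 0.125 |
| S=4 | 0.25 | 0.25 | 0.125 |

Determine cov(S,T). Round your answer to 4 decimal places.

E[S] = 1.75,  E[T] = 1.875
E[ST] = 3
cov(S,T) = E[ST] − E[S]E[T] = 3 − (1.75)(1.875) = -0.28125

-0.2813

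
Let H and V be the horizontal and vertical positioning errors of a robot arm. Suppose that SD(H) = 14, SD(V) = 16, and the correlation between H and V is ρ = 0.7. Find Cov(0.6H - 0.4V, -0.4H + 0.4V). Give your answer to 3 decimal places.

Var(H) = (14)² = 196;  Var(V) = (16)² = 256
Cov(H,V) = ρ·SD(H)·SD(V) = 0.7·14·16 = 156.8
Cov(0.6H - 0.4V, -0.4H + 0.4V) = (0.6)(-0.4)Var(H) + (-0.4)(0.4)Var(V) + [(0.6)(0.4) + (-0.4)(-0.4)]Cov(H,V)
= -0.24·196 + -0.16·256 + 0.4·156.8 = -25.28

-25.280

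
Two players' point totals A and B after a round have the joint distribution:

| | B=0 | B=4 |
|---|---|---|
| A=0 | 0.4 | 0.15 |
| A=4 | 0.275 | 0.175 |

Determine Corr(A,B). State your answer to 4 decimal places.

0.1234

E[A] = 1.8,  E[B] = 1.3
E[AB] = 2.8
cov(A,B) = E[AB] − E[A]E[B] = 2.8 − (1.8)(1.3) = 0.46
Var(A) = 3.96,  Var(B) = 3.51
ρ = 0.46 / √(3.96·3.51) ≈ 0.1234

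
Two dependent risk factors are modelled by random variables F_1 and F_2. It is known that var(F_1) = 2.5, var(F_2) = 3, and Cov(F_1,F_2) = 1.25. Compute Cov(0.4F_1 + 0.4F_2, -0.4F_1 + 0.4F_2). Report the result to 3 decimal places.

0.080

Cov(0.4F_1 + 0.4F_2, -0.4F_1 + 0.4F_2) = (0.4)(-0.4)var(F_1) + (0.4)(0.4)var(F_2) + [(0.4)(0.4) + (0.4)(-0.4)]Cov(F_1,F_2)
= -0.16·2.5 + 0.16·3 + 0·1.25 = 0.08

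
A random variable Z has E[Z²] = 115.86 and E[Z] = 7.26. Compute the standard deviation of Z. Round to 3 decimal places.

7.947

V(Z) = 115.86 − (7.26)² = 63.1524
SD(Z) = √63.1524 ≈ 7.947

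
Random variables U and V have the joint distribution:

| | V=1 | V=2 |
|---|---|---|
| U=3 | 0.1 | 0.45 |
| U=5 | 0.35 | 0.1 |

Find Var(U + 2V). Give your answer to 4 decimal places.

0.8000

E[U] = 3.9,  E[V] = 1.55,  E[UV] = 5.75
Var(U) = 16.2 − (3.9)² = 0.99;  Var(V) = 2.65 − (1.55)² = 0.2475
Cov(U,V) = 5.75 − (3.9)(1.55) = -0.295
Var(U + 2V) = (1)²·0.99 + (2)²·0.2475 + 2·(1)·(2)·-0.295 = 0.8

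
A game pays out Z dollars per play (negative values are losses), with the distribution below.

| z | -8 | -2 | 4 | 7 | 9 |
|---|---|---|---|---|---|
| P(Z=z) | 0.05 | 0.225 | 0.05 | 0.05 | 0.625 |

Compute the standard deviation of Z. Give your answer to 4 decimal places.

E[Z] = (-8)(0.05) + (-2)(0.225) + (4)(0.05) + (7)(0.05) + (9)(0.625) = 5.325
E[Z²] = (-8)²(0.05) + (-2)²(0.225) + (4)²(0.05) + (7)²(0.05) + (9)²(0.625) = 57.975
Var(Z) = E[Z²] − (E[Z])² = 57.975 − (5.325)² = 29.619375
σ(Z) = √29.619375 ≈ 5.4424

5.4424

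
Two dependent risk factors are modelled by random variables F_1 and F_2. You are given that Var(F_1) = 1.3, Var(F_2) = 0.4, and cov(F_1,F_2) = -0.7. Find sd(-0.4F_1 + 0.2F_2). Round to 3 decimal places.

Var(-0.4F_1 + 0.2F_2) = (-0.4)²·Var(F_1) + (0.2)²·Var(F_2) + 2·(-0.4)·(0.2)·cov(F_1,F_2)
= 0.16·1.3 + 0.04·0.4 + -0.16·-0.7 = 0.336
sd(-0.4F_1 + 0.2F_2) = √0.336 ≈ 0.580

0.580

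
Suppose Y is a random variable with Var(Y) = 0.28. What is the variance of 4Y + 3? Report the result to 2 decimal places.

Var(4Y + 3) = (4)²·Var(Y) = 16·0.28 = 4.48

4.48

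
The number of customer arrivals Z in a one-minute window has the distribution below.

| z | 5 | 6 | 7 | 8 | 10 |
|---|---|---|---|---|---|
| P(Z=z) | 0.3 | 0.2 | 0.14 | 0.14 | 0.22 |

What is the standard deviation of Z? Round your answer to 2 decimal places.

E[Z] = (5)(0.3) + (6)(0.2) + (7)(0.14) + (8)(0.14) + (10)(0.22) = 7
E[Z²] = (5)²(0.3) + (6)²(0.2) + (7)²(0.14) + (8)²(0.14) + (10)²(0.22) = 52.52
var(Z) = E[Z²] − (E[Z])² = 52.52 − (7)² = 3.52
sd(Z) = √3.52 ≈ 1.88

1.88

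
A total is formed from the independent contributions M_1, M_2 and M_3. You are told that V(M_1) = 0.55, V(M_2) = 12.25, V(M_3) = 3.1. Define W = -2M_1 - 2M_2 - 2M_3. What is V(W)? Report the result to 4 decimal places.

63.6000

By independence, V(W) = (-2)²V(M_1) + (-2)²V(M_2) + (-2)²V(M_3)
= (-2)²·0.55 + (-2)²·12.25 + (-2)²·3.1 = 63.6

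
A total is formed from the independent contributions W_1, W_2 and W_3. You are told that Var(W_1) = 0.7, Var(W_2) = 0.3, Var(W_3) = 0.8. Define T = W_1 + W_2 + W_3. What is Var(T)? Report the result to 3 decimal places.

1.800

By independence, Var(T) = (1)²Var(W_1) + (1)²Var(W_2) + (1)²Var(W_3)
= (1)²·0.7 + (1)²·0.3 + (1)²·0.8 = 1.8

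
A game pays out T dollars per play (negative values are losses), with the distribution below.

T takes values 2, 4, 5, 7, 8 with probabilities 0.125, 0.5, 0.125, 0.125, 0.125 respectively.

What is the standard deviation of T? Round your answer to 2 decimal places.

E[T] = (2)(0.125) + (4)(0.5) + (5)(0.125) + (7)(0.125) + (8)(0.125) = 4.75
E[T²] = (2)²(0.125) + (4)²(0.5) + (5)²(0.125) + (7)²(0.125) + (8)²(0.125) = 25.75
V(T) = E[T²] − (E[T])² = 25.75 − (4.75)² = 3.1875
SD(T) = √3.1875 ≈ 1.79

1.79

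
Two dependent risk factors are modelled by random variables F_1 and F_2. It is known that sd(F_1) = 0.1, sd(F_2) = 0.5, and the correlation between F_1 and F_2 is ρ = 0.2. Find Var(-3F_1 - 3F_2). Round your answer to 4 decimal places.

2.5200

Var(F_1) = (0.1)² = 0.01;  Var(F_2) = (0.5)² = 0.25
cov(F_1,F_2) = ρ·sd(F_1)·sd(F_2) = 0.2·0.1·0.5 = 0.01
Var(-3F_1 - 3F_2) = (-3)²·Var(F_1) + (-3)²·Var(F_2) + 2·(-3)·(-3)·cov(F_1,F_2)
= 9·0.01 + 9·0.25 + 18·0.01 = 2.52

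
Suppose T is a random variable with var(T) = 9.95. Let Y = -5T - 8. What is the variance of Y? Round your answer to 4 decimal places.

248.7500

var(-5T - 8) = (-5)²·var(T) = 25·9.95 = 248.75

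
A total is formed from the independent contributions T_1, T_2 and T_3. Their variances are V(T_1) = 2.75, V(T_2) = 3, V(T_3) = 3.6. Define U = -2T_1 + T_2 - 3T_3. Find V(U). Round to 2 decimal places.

By independence, V(U) = (-2)²V(T_1) + (1)²V(T_2) + (-3)²V(T_3)
= (-2)²·2.75 + (1)²·3 + (-3)²·3.6 = 46.4

46.40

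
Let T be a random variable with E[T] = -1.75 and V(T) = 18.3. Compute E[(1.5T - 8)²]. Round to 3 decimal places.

154.066

E[1.5T - 8] = 1.5·-1.75 − 8 = -10.625
V(1.5T - 8) = (1.5)²·18.3 = 41.175
E[(1.5T - 8)²] = V((1.5T - 8)) + (E[(1.5T - 8)])² = 41.175 + (-10.625)² = 154.065625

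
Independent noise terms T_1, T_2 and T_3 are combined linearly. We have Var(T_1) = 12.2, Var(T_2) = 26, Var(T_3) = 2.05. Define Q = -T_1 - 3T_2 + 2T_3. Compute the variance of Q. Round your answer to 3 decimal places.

By independence, Var(Q) = (-1)²Var(T_1) + (-3)²Var(T_2) + (2)²Var(T_3)
= (-1)²·12.2 + (-3)²·26 + (2)²·2.05 = 254.4

254.400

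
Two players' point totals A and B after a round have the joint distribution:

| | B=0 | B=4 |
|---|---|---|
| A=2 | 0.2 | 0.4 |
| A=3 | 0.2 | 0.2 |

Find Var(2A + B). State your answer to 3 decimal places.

4.160

E[A] = 2.4,  E[B] = 2.4,  E[AB] = 5.6
Var(A) = 6 − (2.4)² = 0.24;  Var(B) = 9.6 − (2.4)² = 3.84
Cov(A,B) = 5.6 − (2.4)(2.4) = -0.16
Var(2A + B) = (2)²·0.24 + (1)²·3.84 + 2·(2)·(1)·-0.16 = 4.16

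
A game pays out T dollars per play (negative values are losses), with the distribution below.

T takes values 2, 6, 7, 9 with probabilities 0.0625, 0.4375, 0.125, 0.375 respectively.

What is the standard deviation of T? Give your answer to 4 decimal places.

E[T] = (2)(0.0625) + (6)(0.4375) + (7)(0.125) + (9)(0.375) = 7
E[T²] = (2)²(0.0625) + (6)²(0.4375) + (7)²(0.125) + (9)²(0.375) = 52.5
var(T) = E[T²] − (E[T])² = 52.5 − (7)² = 3.5
σ(T) = √3.5 ≈ 1.8708

1.8708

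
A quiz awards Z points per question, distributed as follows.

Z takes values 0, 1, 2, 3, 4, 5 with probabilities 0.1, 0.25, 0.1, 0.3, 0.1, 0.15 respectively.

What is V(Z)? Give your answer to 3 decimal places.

2.450

E[Z] = (0)(0.1) + (1)(0.25) + (2)(0.1) + (3)(0.3) + (4)(0.1) + (5)(0.15) = 2.5
E[Z²] = (0)²(0.1) + (1)²(0.25) + (2)²(0.1) + (3)²(0.3) + (4)²(0.1) + (5)²(0.15) = 8.7
V(Z) = E[Z²] − (E[Z])² = 8.7 − (2.5)² = 2.45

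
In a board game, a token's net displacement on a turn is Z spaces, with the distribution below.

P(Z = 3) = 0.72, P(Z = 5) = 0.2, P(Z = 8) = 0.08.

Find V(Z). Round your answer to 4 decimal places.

E[Z] = (3)(0.72) + (5)(0.2) + (8)(0.08) = 3.8
E[Z²] = (3)²(0.72) + (5)²(0.2) + (8)²(0.08) = 16.6
V(Z) = E[Z²] − (E[Z])² = 16.6 − (3.8)² = 2.16

2.1600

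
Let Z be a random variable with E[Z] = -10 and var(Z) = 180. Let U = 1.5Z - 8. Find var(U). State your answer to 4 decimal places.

405.0000

var(1.5Z - 8) = (1.5)²·var(Z) = 2.25·180 = 405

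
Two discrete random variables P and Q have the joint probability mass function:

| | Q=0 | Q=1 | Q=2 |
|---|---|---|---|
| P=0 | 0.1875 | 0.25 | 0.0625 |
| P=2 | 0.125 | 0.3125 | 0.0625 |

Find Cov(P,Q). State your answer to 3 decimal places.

0.063

E[P] = 1,  E[Q] = 0.8125
E[PQ] = 0.875
Cov(P,Q) = E[PQ] − E[P]E[Q] = 0.875 − (1)(0.8125) = 0.0625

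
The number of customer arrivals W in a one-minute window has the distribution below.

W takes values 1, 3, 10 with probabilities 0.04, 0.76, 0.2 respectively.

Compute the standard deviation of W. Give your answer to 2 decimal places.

E[W] = (1)(0.04) + (3)(0.76) + (10)(0.2) = 4.32
E[W²] = (1)²(0.04) + (3)²(0.76) + (10)²(0.2) = 26.88
Var(W) = E[W²] − (E[W])² = 26.88 − (4.32)² = 8.2176
σ(W) = √8.2176 ≈ 2.87

2.87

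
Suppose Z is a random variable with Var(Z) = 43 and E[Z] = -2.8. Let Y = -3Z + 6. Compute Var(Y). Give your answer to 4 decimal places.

Var(-3Z + 6) = (-3)²·Var(Z) = 9·43 = 387

387.0000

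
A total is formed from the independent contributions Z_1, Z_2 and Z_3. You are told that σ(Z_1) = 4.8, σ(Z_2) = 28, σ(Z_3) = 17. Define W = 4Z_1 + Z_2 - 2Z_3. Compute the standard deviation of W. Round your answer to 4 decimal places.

var(Z_1) = 23.04, var(Z_2) = 784, var(Z_3) = 289
By independence, var(W) = (4)²var(Z_1) + (1)²var(Z_2) + (-2)²var(Z_3)
= (4)²·23.04 + (1)²·784 + (-2)²·289 = 2308.64
σ(W) = √2308.64 ≈ 48.0483

48.0483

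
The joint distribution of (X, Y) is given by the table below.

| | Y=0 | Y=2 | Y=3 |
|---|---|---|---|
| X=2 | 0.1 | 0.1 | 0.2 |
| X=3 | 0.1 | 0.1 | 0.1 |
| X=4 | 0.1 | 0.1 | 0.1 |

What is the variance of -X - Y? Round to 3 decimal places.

E[X] = 2.9,  E[Y] = 1.8,  E[XY] = 5.1
Var(X) = 9.1 − (2.9)² = 0.69;  Var(Y) = 4.8 − (1.8)² = 1.56
Cov(X,Y) = 5.1 − (2.9)(1.8) = -0.12
Var(-X - Y) = (-1)²·0.69 + (-1)²·1.56 + 2·(-1)·(-1)·-0.12 = 2.01

2.010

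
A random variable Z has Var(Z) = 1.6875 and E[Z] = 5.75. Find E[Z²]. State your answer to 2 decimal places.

E[Z²] = Var(Z) + (E[Z])² = 1.6875 + (5.75)² = 34.75

34.75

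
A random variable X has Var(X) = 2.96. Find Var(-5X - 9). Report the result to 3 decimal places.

74.000

Var(-5X - 9) = (-5)²·Var(X) = 25·2.96 = 74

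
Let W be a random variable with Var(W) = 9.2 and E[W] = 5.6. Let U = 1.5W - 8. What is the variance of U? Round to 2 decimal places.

20.70

Var(1.5W - 8) = (1.5)²·Var(W) = 2.25·9.2 = 20.7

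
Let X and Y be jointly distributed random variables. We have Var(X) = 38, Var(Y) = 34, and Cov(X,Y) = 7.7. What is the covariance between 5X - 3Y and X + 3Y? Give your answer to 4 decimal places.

-23.6000

Cov(5X - 3Y, X + 3Y) = (5)(1)Var(X) + (-3)(3)Var(Y) + [(5)(3) + (-3)(1)]Cov(X,Y)
= 5·38 + -9·34 + 12·7.7 = -23.6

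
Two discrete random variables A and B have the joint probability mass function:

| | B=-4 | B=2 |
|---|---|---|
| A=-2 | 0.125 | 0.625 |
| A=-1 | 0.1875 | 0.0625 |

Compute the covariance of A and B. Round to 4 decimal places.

-0.6563

E[A] = -1.75,  E[B] = 0.125
E[AB] = -0.875
Cov(A,B) = E[AB] − E[A]E[B] = -0.875 − (-1.75)(0.125) = -0.65625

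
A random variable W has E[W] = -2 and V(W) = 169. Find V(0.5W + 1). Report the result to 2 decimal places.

42.25

V(0.5W + 1) = (0.5)²·V(W) = 0.25·169 = 42.25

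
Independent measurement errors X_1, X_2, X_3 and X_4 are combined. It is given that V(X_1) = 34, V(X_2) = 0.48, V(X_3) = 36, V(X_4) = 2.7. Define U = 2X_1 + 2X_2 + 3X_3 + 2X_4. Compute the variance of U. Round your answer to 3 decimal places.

472.720

By independence, V(U) = (2)²V(X_1) + (2)²V(X_2) + (3)²V(X_3) + (2)²V(X_4)
= (2)²·34 + (2)²·0.48 + (3)²·36 + (2)²·2.7 = 472.72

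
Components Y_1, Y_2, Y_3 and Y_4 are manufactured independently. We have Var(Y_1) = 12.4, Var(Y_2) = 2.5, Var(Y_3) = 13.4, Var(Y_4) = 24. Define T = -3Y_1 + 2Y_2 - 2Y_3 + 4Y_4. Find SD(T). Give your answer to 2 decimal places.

By independence, Var(T) = (-3)²Var(Y_1) + (2)²Var(Y_2) + (-2)²Var(Y_3) + (4)²Var(Y_4)
= (-3)²·12.4 + (2)²·2.5 + (-2)²·13.4 + (4)²·24 = 559.2
SD(T) = √559.2 ≈ 23.65

23.65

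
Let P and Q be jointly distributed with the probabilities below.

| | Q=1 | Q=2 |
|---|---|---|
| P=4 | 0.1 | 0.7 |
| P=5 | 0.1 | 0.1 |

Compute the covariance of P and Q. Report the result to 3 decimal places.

E[P] = 4.2,  E[Q] = 1.8
E[PQ] = 7.5
Cov(P,Q) = E[PQ] − E[P]E[Q] = 7.5 − (4.2)(1.8) = -0.06

-0.060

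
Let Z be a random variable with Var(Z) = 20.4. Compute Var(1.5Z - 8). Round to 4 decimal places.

45.9000

Var(1.5Z - 8) = (1.5)²·Var(Z) = 2.25·20.4 = 45.9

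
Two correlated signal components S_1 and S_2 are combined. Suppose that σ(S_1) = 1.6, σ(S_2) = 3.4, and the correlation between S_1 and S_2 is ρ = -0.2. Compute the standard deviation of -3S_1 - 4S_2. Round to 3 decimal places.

13.487

var(S_1) = (1.6)² = 2.56;  var(S_2) = (3.4)² = 11.56
Cov(S_1,S_2) = ρ·σ(S_1)·σ(S_2) = -0.2·1.6·3.4 = -1.088
var(-3S_1 - 4S_2) = (-3)²·var(S_1) + (-4)²·var(S_2) + 2·(-3)·(-4)·Cov(S_1,S_2)
= 9·2.56 + 16·11.56 + 24·-1.088 = 181.888
σ(-3S_1 - 4S_2) = √181.888 ≈ 13.487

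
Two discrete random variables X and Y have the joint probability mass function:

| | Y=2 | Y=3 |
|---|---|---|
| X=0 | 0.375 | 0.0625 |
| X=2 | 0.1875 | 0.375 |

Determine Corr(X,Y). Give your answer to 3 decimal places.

0.524

E[X] = 1.125,  E[Y] = 2.4375
E[XY] = 3
Cov(X,Y) = E[XY] − E[X]E[Y] = 3 − (1.125)(2.4375) = 0.2578125
var(X) = 0.984375,  var(Y) = 0.24609375
ρ = 0.2578125 / √(0.984375·0.24609375) ≈ 0.524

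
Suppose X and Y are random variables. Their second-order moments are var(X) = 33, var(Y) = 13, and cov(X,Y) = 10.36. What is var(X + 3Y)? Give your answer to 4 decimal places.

212.1600

var(X + 3Y) = (1)²·var(X) + (3)²·var(Y) + 2·(1)·(3)·cov(X,Y)
= 1·33 + 9·13 + 6·10.36 = 212.16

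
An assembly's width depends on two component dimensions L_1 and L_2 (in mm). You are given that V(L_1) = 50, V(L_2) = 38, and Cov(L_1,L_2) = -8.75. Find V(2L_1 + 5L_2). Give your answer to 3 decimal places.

975.000

V(2L_1 + 5L_2) = (2)²·V(L_1) + (5)²·V(L_2) + 2·(2)·(5)·Cov(L_1,L_2)
= 4·50 + 25·38 + 20·-8.75 = 975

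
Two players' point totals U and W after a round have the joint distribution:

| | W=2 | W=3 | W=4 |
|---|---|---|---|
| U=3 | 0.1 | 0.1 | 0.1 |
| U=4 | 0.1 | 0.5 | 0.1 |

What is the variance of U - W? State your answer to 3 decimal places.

0.610

E[U] = 3.7,  E[W] = 3,  E[UW] = 11.1
var(U) = 13.9 − (3.7)² = 0.21;  var(W) = 9.4 − (3)² = 0.4
Cov(U,W) = 11.1 − (3.7)(3) = 0
var(U - W) = (1)²·0.21 + (-1)²·0.4 + 2·(1)·(-1)·0 = 0.61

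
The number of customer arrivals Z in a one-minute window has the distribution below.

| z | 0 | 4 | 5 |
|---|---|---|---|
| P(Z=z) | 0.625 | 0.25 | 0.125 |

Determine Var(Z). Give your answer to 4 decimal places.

4.4844

E[Z] = (0)(0.625) + (4)(0.25) + (5)(0.125) = 1.625
E[Z²] = (0)²(0.625) + (4)²(0.25) + (5)²(0.125) = 7.125
Var(Z) = E[Z²] − (E[Z])² = 7.125 − (1.625)² = 4.484375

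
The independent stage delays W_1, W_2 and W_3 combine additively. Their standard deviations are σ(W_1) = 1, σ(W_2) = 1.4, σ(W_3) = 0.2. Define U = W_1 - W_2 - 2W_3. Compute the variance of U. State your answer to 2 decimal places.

V(W_1) = 1, V(W_2) = 1.96, V(W_3) = 0.04
By independence, V(U) = (1)²V(W_1) + (-1)²V(W_2) + (-2)²V(W_3)
= (1)²·1 + (-1)²·1.96 + (-2)²·0.04 = 3.12

3.12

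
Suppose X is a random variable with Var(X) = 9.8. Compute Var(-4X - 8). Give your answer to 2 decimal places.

Var(-4X - 8) = (-4)²·Var(X) = 16·9.8 = 156.8

156.80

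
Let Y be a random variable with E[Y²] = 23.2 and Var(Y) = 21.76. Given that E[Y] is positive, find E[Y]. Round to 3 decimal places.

(E[Y])² = E[Y²] − Var(Y) = 23.2 − 21.76 = 1.44
E[Y] = √1.44 = 1.2

1.200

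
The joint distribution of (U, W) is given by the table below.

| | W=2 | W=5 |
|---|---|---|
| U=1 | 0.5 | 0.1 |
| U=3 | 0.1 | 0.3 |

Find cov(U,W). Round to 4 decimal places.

E[U] = 1.8,  E[W] = 3.2
E[UW] = 6.6
cov(U,W) = E[UW] − E[U]E[W] = 6.6 − (1.8)(3.2) = 0.84

0.8400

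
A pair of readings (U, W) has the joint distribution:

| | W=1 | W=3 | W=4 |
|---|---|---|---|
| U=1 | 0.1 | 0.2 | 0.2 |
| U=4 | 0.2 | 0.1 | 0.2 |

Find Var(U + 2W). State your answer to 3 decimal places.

E[U] = 2.5,  E[W] = 2.8,  E[UW] = 6.7
Var(U) = 8.5 − (2.5)² = 2.25;  Var(W) = 9.4 − (2.8)² = 1.56
Cov(U,W) = 6.7 − (2.5)(2.8) = -0.3
Var(U + 2W) = (1)²·2.25 + (2)²·1.56 + 2·(1)·(2)·-0.3 = 7.29

7.290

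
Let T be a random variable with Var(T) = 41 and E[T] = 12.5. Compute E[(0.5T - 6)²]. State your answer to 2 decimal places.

E[0.5T - 6] = 0.5·12.5 − 6 = 0.25
Var(0.5T - 6) = (0.5)²·41 = 10.25
E[(0.5T - 6)²] = Var((0.5T - 6)) + (E[(0.5T - 6)])² = 10.25 + (0.25)² = 10.3125

10.31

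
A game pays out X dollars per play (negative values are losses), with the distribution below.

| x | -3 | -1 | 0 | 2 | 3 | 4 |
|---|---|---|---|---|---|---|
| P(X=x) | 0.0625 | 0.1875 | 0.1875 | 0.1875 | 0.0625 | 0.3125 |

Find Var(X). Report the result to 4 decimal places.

E[X] = (-3)(0.0625) + (-1)(0.1875) + (0)(0.1875) + (2)(0.1875) + (3)(0.0625) + (4)(0.3125) = 1.4375
E[X²] = (-3)²(0.0625) + (-1)²(0.1875) + (0)²(0.1875) + (2)²(0.1875) + (3)²(0.0625) + (4)²(0.3125) = 7.0625
Var(X) = E[X²] − (E[X])² = 7.0625 − (1.4375)² = 4.99609375

4.9961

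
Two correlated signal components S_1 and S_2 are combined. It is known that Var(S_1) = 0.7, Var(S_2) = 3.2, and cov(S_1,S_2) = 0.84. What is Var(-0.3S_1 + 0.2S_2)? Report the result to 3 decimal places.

Var(-0.3S_1 + 0.2S_2) = (-0.3)²·Var(S_1) + (0.2)²·Var(S_2) + 2·(-0.3)·(0.2)·cov(S_1,S_2)
= 0.09·0.7 + 0.04·3.2 + -0.12·0.84 = 0.0902

0.090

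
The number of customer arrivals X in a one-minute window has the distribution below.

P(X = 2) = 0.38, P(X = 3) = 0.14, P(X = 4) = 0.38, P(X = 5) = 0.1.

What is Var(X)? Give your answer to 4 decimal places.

E[X] = (2)(0.38) + (3)(0.14) + (4)(0.38) + (5)(0.1) = 3.2
E[X²] = (2)²(0.38) + (3)²(0.14) + (4)²(0.38) + (5)²(0.1) = 11.36
Var(X) = E[X²] − (E[X])² = 11.36 − (3.2)² = 1.12

1.1200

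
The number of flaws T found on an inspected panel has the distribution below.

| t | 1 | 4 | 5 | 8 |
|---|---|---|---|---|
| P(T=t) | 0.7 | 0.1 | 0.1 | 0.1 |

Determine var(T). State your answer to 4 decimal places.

E[T] = (1)(0.7) + (4)(0.1) + (5)(0.1) + (8)(0.1) = 2.4
E[T²] = (1)²(0.7) + (4)²(0.1) + (5)²(0.1) + (8)²(0.1) = 11.2
var(T) = E[T²] − (E[T])² = 11.2 − (2.4)² = 5.44

5.4400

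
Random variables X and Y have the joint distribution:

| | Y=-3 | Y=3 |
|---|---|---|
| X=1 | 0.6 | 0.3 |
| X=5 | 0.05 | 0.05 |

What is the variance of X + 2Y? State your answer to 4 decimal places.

35.6400

E[X] = 1.4,  E[Y] = -0.9,  E[XY] = -0.9
V(X) = 3.4 − (1.4)² = 1.44;  V(Y) = 9 − (-0.9)² = 8.19
Cov(X,Y) = -0.9 − (1.4)(-0.9) = 0.36
V(X + 2Y) = (1)²·1.44 + (2)²·8.19 + 2·(1)·(2)·0.36 = 35.64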